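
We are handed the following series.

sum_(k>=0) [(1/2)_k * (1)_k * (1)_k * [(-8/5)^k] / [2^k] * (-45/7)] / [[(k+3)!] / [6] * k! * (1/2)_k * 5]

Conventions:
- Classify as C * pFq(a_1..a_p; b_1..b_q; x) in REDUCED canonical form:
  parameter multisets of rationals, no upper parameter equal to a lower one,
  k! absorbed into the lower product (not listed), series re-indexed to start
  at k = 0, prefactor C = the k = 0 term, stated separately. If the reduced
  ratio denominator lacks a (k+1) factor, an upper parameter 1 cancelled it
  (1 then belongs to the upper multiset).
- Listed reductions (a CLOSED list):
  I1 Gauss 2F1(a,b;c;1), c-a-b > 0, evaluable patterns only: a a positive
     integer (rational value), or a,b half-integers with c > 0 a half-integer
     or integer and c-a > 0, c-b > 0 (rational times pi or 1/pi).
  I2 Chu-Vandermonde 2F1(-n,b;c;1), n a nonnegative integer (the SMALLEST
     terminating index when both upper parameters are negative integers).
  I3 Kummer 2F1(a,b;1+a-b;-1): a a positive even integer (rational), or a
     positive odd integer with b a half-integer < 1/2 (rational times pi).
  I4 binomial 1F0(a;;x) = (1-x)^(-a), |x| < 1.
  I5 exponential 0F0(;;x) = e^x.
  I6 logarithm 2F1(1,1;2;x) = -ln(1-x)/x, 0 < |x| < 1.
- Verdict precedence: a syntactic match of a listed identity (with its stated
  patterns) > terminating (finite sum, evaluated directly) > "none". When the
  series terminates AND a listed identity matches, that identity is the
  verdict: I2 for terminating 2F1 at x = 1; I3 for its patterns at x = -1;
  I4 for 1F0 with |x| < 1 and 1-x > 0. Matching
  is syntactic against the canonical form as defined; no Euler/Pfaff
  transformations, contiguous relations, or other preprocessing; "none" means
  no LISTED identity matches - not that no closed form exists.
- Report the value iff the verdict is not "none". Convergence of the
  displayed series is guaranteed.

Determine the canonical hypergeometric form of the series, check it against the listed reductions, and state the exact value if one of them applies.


Canonical form: C = -9/7 times 2F1 with upper {1, 1}, lower {4}, x = -4/5. Verdict: none - this 2F1 at x = -4/5 matches no listed pattern, and upper {1, 1} holds no stopper.

The tell: x = (-4/5) and the parameter 1/2 appears in both the upper and lower lists and cancels.
Adjacent-term ratio: r(k) = (-4/5) * (k+1) (k+1) / [(k+4) (k+1)] - rational in k. x = (-4/5); t_0 = -9/7; negate the roots.


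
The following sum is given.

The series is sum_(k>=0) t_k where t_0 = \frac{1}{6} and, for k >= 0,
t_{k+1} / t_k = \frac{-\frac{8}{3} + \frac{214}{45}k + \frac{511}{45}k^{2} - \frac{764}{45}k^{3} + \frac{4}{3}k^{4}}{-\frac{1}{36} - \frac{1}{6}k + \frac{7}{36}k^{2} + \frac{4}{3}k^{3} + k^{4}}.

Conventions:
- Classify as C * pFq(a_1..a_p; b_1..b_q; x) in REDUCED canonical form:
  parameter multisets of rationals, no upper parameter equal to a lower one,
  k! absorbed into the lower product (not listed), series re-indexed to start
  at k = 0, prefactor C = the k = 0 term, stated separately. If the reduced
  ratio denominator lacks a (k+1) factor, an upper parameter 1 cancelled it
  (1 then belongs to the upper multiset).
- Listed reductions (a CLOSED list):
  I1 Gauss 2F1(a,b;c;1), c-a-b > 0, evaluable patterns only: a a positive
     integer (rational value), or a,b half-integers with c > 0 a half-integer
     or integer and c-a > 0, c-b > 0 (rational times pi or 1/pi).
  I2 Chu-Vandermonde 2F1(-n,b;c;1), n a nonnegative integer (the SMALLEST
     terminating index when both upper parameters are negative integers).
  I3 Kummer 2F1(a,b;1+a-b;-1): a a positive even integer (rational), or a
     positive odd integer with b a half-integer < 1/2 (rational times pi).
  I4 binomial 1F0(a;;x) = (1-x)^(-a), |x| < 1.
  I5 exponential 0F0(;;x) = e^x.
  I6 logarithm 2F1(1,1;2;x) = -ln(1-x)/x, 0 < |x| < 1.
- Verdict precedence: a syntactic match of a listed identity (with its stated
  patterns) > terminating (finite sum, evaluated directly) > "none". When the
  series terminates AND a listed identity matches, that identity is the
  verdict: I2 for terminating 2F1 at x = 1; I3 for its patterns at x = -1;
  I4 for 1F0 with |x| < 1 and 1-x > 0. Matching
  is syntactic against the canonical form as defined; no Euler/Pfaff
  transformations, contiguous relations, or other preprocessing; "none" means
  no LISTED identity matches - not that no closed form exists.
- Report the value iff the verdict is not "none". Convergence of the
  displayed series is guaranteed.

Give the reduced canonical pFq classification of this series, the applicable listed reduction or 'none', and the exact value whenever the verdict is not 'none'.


Classification (C = \frac{1}{6}): 3F2 with upper {-12, -\frac{5}{6}, -\frac{2}{5}}, lower {-\frac{1}{3}, \frac{1}{6}}, argument x = \frac{4}{3}. Verdict: terminating at k = 12: the factor (-12)_k kills every later term; summing the 13 survivors is exact. Its exact value is \frac{101877319520313894045174233}{8809226377076169433593750}.

First insight: t_0 being \frac{1}{6}, cancel k + 1/2 from the displayed ratio first; then C = 1/6, x = 4/3.
Adjacent-term ratio: r(k) = \frac{4}{3} * (k-12) (k-\frac{5}{6}) (k-\frac{2}{5}) / [(k-\frac{1}{3}) (k+\frac{1}{6}) (k+1)] ; factor over Q: parameters, x = \frac{4}{3}, and C = \frac{1}{6}.


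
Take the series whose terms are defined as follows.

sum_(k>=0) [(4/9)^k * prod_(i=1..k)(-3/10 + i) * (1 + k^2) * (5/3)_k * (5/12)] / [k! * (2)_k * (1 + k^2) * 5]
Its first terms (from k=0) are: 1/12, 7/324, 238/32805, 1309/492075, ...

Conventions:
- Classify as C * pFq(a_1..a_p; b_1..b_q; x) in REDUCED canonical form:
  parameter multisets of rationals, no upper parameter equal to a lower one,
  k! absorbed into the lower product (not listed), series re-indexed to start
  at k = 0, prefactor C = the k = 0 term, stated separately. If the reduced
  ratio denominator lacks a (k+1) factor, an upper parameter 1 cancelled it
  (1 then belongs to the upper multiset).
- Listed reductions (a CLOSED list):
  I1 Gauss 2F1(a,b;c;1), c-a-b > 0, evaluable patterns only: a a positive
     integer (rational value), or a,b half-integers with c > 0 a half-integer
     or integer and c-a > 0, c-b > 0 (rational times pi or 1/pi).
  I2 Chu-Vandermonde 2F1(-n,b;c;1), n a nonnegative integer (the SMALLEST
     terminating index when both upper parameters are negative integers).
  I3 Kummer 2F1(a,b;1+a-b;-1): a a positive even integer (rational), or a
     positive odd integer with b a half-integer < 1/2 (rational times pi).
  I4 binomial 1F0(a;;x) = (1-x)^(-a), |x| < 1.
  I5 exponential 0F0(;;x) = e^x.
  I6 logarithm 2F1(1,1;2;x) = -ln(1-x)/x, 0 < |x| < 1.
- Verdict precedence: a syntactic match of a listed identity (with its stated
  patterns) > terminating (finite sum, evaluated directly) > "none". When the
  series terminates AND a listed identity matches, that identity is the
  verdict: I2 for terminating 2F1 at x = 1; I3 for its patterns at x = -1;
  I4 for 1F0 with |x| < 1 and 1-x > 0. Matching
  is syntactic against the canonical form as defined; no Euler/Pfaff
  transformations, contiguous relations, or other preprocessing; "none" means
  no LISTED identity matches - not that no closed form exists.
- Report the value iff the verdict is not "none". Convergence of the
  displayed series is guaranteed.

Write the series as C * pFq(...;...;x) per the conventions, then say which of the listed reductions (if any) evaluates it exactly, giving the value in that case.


Canonical form: C = 1/12 times 2F1 with upper {7/10, 5/3}, lower {2}, x = 4/9. Verdict: none. A 2F1 with upper {7/10, 5/3} fits none of I1-I6 at x = 4/9; the sum runs forever.

First insight: x = (4/9) and the constant factors (C = 1/12, x = 4/9) combine into one prefactor.
Term ratio: r(k) = (4/9) * (k+7/10) (k+5/3) / [(k+2) (k+1)] - rational in k, leading ratio (4/9); with t_0 = 1/12, classification follows.


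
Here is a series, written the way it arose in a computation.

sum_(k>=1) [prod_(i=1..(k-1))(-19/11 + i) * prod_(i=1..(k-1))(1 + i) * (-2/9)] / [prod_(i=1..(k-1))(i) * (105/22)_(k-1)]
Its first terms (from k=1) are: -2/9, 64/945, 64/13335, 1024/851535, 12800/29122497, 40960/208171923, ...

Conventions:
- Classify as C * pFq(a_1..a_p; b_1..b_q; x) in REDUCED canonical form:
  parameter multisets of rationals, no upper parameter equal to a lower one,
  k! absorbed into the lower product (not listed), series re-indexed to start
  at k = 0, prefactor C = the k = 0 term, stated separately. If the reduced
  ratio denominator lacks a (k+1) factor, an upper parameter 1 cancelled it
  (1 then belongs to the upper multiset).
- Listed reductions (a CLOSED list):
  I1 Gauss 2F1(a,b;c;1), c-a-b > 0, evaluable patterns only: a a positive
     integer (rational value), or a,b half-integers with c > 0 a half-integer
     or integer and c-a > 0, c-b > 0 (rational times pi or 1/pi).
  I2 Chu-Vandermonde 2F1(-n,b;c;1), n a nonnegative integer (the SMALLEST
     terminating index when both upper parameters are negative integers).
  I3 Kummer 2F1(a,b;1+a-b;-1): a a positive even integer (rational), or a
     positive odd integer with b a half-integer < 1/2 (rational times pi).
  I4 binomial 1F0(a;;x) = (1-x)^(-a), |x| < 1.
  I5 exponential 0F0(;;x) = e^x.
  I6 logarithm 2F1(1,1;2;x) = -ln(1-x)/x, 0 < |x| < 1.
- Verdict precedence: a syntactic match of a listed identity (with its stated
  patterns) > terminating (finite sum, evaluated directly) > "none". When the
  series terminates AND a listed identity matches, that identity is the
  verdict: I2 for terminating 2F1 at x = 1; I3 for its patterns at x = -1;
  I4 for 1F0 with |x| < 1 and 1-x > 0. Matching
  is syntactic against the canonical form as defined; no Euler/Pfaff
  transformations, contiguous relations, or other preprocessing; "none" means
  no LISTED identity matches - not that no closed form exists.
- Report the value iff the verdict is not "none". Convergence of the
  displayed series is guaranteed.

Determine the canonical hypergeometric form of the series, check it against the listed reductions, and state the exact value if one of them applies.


Reduced: x = 1, 2F1, upper = {-8/11, 2}, lower = {105/22}, C = -2/9. Verdict: Gauss (I1, integer-parameter pattern) applies (x = 1: the Gamma ratio telescopes since c-a-b = 7/2 > 0 and a = 2 in Z>0). Exact value: -10126/68607.

Key step: with t_0 = -2/9, the running product (C = -2/9, x = 1) telescopes to a rising factorial.
Step ratio: r(k) = 1 * (k-8/11) (k+2) / [(k+105/22) (k+1)] - rational in k. x = 1; t_0 = -2/9; negate the roots.


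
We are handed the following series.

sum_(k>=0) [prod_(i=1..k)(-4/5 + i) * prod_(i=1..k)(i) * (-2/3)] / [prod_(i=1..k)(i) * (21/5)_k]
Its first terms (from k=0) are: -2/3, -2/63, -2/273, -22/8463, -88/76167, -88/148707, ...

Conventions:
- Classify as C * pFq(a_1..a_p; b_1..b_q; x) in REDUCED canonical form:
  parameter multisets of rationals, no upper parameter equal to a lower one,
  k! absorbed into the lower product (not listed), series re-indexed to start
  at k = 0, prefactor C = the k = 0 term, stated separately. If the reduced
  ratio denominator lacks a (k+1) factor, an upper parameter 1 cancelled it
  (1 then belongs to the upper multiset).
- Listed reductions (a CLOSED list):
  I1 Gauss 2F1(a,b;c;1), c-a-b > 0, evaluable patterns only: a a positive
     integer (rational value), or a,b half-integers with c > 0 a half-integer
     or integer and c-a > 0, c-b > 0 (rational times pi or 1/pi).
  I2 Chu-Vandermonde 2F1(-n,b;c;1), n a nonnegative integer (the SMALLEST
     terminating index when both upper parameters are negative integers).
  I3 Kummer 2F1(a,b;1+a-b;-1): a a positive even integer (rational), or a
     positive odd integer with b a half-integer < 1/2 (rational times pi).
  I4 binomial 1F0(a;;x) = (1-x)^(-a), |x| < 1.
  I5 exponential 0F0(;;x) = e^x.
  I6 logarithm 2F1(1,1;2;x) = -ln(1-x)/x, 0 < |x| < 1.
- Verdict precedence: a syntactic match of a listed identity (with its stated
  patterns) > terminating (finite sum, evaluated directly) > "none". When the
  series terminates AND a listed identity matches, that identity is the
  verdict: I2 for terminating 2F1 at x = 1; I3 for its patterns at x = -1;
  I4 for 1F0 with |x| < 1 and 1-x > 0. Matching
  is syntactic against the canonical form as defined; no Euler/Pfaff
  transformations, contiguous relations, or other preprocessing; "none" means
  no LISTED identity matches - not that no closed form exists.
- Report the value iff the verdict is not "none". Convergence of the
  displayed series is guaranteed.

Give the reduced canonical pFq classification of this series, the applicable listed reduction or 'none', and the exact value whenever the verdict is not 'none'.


Key observation: t_0 being -2/3, the product of the first k integers (prefactor -2/3) is k!.
Consecutive-term ratio: r(k) = 1 * (k+1/5) (k+1) / [(k+21/5) (k+1)] - rational in k, leading ratio 1; with t_0 = -2/3, classification follows.

Prefactor -2/3, argument 1: 2F1 with upper {1/5, 1} over lower {21/5}. Verdict: the Gauss summation I1 applies (x = 1: the Gamma ratio telescopes since c-a-b = 3 > 0 and a = 1 in Z>0). Its exact value is -32/45.


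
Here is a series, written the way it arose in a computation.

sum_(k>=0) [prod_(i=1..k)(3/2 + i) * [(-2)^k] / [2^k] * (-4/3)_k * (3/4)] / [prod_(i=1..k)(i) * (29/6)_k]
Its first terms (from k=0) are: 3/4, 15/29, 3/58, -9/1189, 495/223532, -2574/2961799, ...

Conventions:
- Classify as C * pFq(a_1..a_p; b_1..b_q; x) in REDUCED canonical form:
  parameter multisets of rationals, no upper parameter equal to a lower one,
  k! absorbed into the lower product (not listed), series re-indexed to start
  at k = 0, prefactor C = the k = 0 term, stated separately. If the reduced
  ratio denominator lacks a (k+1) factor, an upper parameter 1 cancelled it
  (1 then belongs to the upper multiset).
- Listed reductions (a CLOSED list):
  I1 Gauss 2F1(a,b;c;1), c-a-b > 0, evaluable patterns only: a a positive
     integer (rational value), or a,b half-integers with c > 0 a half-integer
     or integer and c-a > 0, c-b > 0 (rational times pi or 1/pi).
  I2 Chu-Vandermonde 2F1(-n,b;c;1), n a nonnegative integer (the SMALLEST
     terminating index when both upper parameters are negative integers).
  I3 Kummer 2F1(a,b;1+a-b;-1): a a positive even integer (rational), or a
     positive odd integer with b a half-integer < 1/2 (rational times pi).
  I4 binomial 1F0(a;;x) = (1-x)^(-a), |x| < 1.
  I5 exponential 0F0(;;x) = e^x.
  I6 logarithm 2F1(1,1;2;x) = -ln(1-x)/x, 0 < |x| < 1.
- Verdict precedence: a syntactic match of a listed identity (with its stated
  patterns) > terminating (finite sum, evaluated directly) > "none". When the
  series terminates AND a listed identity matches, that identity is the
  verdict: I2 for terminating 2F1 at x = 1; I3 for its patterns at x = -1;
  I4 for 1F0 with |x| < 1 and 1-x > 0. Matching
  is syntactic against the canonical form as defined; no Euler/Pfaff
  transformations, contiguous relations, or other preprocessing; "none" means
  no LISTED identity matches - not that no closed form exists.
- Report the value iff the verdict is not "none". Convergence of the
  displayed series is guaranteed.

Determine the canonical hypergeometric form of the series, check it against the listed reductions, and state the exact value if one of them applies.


Classification (C = 3/4): 2F1 with upper {-4/3, 5/2}, lower {29/6}, argument x = -1. Verdict: none. No listed pattern accepts 2F1(-4/3, 5/2; 29/6; -1).

Structural cue: x = (-1) and the product of the first k integers (prefactor 3/4) is k!.
Step ratio: r(k) = (-1) * (k-4/3) (k+5/2) / [(k+29/6) (k+1)] - poly over poly, x = (-1) from leading terms; C = 3/4 at k = 0.


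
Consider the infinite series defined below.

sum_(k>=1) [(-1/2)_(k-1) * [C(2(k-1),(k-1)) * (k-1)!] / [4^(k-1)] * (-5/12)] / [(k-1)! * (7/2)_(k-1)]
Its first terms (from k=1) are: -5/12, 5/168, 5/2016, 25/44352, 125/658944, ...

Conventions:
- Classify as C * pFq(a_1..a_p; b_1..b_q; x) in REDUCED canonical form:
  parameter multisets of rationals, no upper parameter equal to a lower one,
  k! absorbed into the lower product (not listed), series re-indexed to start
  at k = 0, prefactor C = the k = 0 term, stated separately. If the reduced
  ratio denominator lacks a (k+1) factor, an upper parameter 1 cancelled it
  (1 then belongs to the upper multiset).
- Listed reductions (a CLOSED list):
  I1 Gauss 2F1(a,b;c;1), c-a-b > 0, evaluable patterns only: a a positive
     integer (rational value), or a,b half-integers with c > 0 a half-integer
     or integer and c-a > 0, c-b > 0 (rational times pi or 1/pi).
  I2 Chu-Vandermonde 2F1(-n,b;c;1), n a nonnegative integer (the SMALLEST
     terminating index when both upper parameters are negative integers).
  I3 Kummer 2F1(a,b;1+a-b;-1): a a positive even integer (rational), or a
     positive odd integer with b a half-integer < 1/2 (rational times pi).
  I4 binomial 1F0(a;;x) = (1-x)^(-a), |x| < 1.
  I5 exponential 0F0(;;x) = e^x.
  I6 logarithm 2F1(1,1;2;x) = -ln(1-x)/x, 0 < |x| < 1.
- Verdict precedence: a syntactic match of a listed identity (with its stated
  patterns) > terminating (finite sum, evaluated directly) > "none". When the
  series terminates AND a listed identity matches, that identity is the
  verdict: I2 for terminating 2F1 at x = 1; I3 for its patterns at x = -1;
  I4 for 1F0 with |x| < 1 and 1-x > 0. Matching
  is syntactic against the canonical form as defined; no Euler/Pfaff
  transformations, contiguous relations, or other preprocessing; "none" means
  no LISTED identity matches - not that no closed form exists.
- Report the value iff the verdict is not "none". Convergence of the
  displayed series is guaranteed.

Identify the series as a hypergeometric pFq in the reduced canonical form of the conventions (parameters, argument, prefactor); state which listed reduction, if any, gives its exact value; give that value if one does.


Key observation: t_0 being -5/12, C(2k,k) (C = -5/12) equals 4^k (1/2)_k / k!.
Ratio: r(k) = 1 * (k-1/2) (k+1/2) / [(k+7/2) (k+1)] ; factor over Q: parameters, x = 1, and C = -5/12.

Classification (C = -5/12): 2F1 with upper {-1/2, 1/2}, lower {7/2}, argument x = 1. Verdict: this is Gauss's theorem I1 (half-integer case) (x = 1; upper {-1/2, 1/2} half-integers, c = 7/2 in the evaluable pattern). Hence: (-125/1024) * pi.


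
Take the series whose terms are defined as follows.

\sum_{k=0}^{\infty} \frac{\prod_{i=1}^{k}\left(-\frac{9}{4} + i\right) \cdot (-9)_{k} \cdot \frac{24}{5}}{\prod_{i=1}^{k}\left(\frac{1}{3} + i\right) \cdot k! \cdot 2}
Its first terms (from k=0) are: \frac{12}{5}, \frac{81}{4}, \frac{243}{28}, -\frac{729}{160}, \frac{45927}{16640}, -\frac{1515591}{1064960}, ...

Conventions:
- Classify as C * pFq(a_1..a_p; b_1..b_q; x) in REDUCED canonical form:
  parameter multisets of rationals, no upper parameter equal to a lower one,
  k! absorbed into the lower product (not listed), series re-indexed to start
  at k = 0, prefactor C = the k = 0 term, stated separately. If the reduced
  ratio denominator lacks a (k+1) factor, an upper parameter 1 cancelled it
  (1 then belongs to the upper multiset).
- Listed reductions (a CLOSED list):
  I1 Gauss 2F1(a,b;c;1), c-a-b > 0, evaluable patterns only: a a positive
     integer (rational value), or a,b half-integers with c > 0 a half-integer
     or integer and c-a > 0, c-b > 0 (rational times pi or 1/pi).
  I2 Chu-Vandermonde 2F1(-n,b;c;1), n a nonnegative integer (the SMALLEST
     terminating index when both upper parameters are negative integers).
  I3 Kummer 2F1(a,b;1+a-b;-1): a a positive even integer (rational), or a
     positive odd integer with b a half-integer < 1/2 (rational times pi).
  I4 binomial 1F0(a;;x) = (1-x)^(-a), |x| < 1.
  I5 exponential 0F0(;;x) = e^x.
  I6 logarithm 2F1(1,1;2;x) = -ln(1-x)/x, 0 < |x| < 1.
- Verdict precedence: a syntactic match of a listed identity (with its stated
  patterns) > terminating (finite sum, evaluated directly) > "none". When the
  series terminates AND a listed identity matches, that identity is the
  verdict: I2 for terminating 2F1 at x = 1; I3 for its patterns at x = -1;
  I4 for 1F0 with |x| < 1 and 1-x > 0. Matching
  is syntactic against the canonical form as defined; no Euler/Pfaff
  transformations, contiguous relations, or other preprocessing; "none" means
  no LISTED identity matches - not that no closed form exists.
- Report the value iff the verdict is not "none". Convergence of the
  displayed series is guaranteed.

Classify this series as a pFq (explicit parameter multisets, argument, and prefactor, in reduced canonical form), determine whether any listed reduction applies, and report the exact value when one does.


Reduced: x = 1, 2F1, upper = {-9, -\frac{5}{4}}, lower = {\frac{4}{3}}, C = \frac{12}{5}. Verdict: Vandermonde's identity (I2) applies (terminating 2F1 at x = 1 with n = 9, b = -5/4, c = \frac{4}{3}). Sum: \frac{6368278968141}{223136972800}.

Structural cue: t_0 being \frac{12}{5}, the constant factors (C = 12/5, x = 1) combine into one prefactor.
Adjacent-term ratio: r(k) = 1 * (k-9) (k-\frac{5}{4}) / [(k+\frac{4}{3}) (k+1)] - poly over poly, x = 1 from leading terms; C = \frac{12}{5} at k = 0.


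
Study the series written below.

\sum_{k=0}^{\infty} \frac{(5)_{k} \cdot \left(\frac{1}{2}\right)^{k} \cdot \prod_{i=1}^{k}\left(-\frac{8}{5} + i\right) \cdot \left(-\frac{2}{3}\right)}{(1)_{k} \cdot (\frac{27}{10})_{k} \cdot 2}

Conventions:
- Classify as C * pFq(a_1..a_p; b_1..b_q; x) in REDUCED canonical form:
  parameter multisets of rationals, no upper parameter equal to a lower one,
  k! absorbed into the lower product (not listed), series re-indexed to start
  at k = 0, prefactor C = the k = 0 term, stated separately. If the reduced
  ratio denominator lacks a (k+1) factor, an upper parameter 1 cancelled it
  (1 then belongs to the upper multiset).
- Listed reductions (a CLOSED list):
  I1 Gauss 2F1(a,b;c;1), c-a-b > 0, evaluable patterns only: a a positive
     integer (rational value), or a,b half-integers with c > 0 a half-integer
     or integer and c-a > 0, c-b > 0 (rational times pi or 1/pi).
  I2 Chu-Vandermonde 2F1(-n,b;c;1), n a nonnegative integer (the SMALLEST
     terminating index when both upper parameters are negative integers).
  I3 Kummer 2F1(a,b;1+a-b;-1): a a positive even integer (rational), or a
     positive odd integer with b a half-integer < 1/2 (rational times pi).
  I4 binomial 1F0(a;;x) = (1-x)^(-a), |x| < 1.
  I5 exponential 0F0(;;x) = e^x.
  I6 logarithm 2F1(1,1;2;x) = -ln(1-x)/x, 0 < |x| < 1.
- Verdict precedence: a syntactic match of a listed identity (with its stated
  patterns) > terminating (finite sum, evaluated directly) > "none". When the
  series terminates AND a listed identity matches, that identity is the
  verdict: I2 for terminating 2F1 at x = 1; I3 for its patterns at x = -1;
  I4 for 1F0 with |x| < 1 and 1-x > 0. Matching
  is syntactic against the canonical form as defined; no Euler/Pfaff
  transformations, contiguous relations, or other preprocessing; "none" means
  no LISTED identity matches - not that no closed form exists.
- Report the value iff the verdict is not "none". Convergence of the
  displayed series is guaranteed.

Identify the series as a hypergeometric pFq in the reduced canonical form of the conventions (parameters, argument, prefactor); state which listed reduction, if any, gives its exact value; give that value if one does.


First insight: from the first term -\frac{1}{3}: the constant factors (prefactor -1/3) combine into one prefactor.
Step ratio: r(k) = \frac{1}{2} * (k-\frac{3}{5}) (k+5) / [(k+\frac{27}{10}) (k+1)] ; factor over Q: parameters, x = \frac{1}{2}, and C = -\frac{1}{3}.

At argument \frac{1}{2}: a 2F1 with upper {-\frac{3}{5}, 5}, lower {\frac{27}{10}}, scaled by C = -\frac{1}{3}. Verdict: none - this 2F1 at x = \frac{1}{2} matches no listed pattern, and upper {-\frac{3}{5}, 5} holds no stopper.


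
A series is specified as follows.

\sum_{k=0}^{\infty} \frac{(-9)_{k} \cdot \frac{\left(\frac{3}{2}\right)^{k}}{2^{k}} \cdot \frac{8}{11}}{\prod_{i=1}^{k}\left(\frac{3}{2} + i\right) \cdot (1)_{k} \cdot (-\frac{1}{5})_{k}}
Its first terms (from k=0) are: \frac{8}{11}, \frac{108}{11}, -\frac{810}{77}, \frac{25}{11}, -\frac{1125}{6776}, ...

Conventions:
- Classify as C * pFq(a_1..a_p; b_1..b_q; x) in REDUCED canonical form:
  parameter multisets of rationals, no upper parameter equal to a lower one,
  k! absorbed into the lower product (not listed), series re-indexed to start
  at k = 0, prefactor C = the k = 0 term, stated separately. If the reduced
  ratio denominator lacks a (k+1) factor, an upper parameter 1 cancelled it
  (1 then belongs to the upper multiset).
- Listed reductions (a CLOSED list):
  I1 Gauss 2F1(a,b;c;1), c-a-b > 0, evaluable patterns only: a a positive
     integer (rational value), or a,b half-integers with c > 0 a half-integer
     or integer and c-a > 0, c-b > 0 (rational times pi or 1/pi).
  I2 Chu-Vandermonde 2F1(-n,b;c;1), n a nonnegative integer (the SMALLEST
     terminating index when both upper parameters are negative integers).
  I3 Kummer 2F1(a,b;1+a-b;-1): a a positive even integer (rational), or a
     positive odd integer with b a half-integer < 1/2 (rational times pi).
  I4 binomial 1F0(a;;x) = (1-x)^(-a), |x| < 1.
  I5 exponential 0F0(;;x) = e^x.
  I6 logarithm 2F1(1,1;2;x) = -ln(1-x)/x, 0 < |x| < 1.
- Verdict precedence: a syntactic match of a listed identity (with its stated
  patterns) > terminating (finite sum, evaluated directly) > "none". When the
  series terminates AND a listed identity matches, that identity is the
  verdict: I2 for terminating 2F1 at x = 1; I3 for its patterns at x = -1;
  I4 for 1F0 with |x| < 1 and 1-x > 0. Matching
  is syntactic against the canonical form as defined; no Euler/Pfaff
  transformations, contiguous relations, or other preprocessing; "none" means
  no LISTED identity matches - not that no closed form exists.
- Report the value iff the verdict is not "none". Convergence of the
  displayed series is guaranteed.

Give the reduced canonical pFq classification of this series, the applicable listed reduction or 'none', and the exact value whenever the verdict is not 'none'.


The series (x = \frac{3}{4}) is 1F2: upper {-9}, lower {-\frac{1}{5}, \frac{5}{2}}, prefactor \frac{8}{11}. Verdict: terminating at k = 9: the factor (-9)_k kills every later term; summing the 10 survivors is exact. Sum: \frac{371616463109224929}{173843789846831104}.

The tell: t_0 = \frac{8}{11} here, and the lower running product (C = 8/11) is a rising factorial.
Adjacent-term ratio: r(k) = \frac{3}{4} * (k-9) / [(k-\frac{1}{5}) (k+\frac{5}{2}) (k+1)] - rational in k, leading ratio \frac{3}{4}; with t_0 = \frac{8}{11}, classification follows.


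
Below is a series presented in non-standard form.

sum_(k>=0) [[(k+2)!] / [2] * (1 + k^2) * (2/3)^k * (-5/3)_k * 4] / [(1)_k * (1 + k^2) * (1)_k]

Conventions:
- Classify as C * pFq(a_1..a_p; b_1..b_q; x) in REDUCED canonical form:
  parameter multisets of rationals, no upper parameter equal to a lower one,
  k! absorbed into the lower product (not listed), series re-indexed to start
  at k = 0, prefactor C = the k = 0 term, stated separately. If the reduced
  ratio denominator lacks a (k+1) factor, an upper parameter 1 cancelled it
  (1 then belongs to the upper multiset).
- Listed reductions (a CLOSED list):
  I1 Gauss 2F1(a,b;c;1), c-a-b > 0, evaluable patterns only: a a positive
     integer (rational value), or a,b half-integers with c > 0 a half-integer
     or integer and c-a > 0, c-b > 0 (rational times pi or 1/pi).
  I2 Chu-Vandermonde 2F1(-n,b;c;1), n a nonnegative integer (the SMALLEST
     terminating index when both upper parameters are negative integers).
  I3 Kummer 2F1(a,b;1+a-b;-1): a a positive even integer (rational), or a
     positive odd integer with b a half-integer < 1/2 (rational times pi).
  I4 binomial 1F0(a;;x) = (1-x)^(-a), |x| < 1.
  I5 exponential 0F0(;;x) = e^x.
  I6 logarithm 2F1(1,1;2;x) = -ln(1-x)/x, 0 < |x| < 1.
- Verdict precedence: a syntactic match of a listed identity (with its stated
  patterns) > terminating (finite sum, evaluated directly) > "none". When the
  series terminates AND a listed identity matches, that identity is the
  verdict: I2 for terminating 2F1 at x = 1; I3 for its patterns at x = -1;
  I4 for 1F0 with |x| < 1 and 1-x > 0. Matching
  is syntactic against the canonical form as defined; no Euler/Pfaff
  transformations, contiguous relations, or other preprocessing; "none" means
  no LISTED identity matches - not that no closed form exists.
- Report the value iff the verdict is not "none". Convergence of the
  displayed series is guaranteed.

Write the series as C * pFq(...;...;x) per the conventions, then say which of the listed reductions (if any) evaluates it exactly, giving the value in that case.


Canonical form: C = 4 times 2F1 with upper {-5/3, 3}, lower {1}, x = 2/3. Verdict: none here - no I1-I6 shape fits x = 2/3 with lower {1}.

First insight: from the first term 4: the factorial ratio (C = 4, x = 2/3) (k+a-1)!/(a-1)! is a rising factorial (a)_k.
Consecutive-term ratio: r(k) = (2/3) * (k-5/3) (k+3) / [(k+1) (k+1)] ; factor over Q: parameters, x = (2/3), and C = 4.


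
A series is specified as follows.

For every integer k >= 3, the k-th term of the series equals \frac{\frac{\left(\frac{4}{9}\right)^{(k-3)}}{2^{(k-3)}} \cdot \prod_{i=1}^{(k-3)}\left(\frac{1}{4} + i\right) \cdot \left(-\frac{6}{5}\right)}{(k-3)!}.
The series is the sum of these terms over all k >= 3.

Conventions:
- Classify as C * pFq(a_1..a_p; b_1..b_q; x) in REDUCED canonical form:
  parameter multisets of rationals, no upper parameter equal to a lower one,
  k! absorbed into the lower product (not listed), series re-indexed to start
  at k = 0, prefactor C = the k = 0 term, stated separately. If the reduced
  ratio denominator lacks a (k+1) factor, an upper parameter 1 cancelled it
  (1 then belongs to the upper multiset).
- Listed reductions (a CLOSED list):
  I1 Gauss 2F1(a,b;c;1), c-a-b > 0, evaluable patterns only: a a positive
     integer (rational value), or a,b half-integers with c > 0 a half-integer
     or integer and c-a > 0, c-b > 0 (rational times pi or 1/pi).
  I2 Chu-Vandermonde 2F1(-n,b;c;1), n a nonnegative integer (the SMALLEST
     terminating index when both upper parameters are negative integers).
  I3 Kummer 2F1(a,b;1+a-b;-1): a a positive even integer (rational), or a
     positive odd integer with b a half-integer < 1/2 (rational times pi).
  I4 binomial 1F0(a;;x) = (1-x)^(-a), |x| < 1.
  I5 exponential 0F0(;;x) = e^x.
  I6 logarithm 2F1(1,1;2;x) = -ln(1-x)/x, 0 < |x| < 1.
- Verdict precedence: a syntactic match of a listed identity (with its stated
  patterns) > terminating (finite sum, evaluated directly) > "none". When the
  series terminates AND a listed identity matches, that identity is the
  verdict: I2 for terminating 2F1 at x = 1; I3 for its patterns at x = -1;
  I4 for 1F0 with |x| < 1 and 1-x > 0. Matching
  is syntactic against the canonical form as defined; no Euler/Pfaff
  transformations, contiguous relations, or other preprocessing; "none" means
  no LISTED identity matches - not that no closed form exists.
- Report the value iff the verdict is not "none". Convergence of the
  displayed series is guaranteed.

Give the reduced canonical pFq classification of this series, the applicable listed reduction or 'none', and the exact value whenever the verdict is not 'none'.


x = \frac{2}{9} here; the reduced form reads 1F0, upper {\frac{5}{4}}, lower {-}, C = -\frac{6}{5}. Verdict at x = \frac{2}{9}: the binomial series (I4) matches (the 1F0 binomial series: exponent -5/4, x = \frac{2}{9}). Exact value: \left(-\frac{6}{5}\right) \cdot \left(\frac{7}{9}\right)^{-\frac{5}{4}}.

The tell: from the first term -\frac{6}{5}: the running product (prefactor -6/5) telescopes to a rising factorial.
Step ratio: r(k) = \frac{2}{9} * (k+\frac{5}{4}) / [(k+1)] - rational; roots negated = parameters, x = \frac{2}{9}, C = -\frac{6}{5}.


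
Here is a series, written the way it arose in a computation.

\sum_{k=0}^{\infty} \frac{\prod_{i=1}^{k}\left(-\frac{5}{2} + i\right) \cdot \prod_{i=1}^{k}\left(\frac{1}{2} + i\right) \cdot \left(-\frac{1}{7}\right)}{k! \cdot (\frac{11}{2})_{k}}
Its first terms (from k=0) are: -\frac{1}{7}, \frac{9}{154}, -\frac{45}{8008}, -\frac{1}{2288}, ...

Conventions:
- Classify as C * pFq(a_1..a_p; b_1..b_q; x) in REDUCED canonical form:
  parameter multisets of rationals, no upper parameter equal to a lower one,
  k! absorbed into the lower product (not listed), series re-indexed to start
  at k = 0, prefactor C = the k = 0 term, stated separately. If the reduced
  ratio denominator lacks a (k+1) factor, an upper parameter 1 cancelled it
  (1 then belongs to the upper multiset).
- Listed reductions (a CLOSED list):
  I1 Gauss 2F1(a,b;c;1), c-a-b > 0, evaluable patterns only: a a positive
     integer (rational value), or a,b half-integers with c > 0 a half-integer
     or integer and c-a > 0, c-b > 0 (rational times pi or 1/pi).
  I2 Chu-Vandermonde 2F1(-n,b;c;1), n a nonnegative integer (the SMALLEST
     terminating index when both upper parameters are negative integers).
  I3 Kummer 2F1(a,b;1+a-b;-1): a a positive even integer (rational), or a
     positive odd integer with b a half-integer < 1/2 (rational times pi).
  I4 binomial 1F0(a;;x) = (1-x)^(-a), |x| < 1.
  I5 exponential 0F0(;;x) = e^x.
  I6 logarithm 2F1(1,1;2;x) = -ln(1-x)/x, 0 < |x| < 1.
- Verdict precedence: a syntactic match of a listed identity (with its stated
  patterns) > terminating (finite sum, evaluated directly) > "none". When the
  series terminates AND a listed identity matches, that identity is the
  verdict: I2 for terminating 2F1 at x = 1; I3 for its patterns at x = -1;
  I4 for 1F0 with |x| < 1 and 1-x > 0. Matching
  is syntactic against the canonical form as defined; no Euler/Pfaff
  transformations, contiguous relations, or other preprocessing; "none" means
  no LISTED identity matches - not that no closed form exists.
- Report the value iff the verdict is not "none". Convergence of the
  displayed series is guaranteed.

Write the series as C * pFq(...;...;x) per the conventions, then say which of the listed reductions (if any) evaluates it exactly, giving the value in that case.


With C = -\frac{1}{7}: the canonical form is 2F1(-\frac{3}{2}, \frac{3}{2}; \frac{11}{2}; 1). Verdict at x = 1: Gauss's theorem I1 (half-integer case) matches (x = 1; upper {-\frac{3}{2}, \frac{3}{2}} half-integers, c = \frac{11}{2} in the evaluable pattern). Hence: \left(-\frac{945}{32768}\right) \cdot \pi.

Key step: with t_0 = -\frac{1}{7}, the running product (C = -1/7) telescopes to a rising factorial.
Adjacent-term ratio: r(k) = 1 * (k-\frac{3}{2}) (k+\frac{3}{2}) / [(k+\frac{11}{2}) (k+1)] - poly over poly, x = 1 from leading terms; C = -\frac{1}{7} at k = 0.


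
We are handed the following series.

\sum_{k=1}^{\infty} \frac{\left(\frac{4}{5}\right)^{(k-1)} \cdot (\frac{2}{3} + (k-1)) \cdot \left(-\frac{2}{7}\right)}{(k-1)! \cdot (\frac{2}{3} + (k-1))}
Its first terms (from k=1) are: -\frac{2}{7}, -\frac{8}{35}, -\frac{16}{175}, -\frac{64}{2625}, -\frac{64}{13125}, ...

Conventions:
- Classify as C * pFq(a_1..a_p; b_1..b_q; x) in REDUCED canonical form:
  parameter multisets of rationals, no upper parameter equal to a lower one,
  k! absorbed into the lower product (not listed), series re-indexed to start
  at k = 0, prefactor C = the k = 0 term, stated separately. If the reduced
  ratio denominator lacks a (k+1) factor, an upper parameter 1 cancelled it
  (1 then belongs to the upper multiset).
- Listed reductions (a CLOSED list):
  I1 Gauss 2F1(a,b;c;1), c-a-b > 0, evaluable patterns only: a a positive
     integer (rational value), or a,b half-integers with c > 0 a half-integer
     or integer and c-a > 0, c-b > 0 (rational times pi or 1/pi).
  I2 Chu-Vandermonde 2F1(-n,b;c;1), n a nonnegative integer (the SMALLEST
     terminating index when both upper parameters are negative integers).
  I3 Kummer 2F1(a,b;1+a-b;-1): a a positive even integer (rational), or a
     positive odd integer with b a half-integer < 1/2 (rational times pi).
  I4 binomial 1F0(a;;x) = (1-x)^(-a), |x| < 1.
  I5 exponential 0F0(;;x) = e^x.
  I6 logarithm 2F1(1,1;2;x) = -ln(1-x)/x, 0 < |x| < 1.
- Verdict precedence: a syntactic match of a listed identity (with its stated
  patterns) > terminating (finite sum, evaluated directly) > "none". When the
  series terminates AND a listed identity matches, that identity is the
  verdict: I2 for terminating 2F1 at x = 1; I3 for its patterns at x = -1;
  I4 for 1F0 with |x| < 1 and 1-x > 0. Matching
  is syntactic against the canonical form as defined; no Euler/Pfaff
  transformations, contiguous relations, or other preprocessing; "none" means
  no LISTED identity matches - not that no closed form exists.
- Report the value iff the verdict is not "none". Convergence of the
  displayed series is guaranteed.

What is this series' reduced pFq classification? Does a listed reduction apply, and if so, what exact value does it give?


This is -\frac{2}{7} * 0F0(-; -; \frac{4}{5}) in reduced canonical form. Verdict (x = \frac{4}{5}): exponential (I5) applies (the 0F0 exponential series at x = \frac{4}{5}). Sum: \left(-\frac{2}{7}\right) \cdot e^{\frac{4}{5}}.

First insight: from the first term -\frac{2}{7}: the factor k + 2/3 cancels (top and bottom), leaving C = -2/7.
Step ratio: r(k) = \frac{4}{5} * 1 / [(k+1)] - rational in k, leading ratio \frac{4}{5}; with t_0 = -\frac{2}{7}, classification follows.


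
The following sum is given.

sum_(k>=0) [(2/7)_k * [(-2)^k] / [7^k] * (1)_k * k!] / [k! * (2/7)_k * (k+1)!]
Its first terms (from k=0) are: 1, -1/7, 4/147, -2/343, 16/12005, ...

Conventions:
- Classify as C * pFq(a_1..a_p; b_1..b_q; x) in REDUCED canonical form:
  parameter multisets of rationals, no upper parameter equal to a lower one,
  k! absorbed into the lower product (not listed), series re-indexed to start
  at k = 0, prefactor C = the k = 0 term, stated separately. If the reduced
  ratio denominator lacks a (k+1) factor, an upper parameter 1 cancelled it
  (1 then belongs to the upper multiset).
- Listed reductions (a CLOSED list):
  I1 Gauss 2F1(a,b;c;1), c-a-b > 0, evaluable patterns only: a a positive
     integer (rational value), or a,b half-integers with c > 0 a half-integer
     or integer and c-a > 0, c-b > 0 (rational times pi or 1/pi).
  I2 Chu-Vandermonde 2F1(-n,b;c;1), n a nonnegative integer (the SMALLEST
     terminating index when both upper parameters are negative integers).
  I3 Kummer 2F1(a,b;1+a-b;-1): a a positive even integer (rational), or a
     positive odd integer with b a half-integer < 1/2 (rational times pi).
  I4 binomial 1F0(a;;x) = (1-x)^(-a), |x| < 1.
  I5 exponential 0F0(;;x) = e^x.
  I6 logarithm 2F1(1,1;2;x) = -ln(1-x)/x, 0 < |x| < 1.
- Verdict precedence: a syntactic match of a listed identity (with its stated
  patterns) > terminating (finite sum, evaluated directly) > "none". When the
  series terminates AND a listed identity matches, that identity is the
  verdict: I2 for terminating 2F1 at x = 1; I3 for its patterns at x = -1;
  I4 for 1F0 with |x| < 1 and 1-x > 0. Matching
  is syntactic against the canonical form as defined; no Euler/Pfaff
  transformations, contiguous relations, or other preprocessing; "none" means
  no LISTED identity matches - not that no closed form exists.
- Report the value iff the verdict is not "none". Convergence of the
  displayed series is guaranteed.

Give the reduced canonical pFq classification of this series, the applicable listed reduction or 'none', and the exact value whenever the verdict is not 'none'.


Structural cue: t_0 = 1 here, and the parameter 2/7 appears in both the upper and lower lists and cancels.
Adjacent-term ratio: r(k) = (-2/7) * (k+1) (k+1) / [(k+2) (k+1)] ; factor over Q: parameters, x = (-2/7), and C = 1.

With C = 1: the canonical form is 2F1(1, 1; 2; -2/7). Verdict: the logarithmic series (I6) matches (the logarithm: parameters (1,1;2), x = -2/7). Hence: (7/2) * ln(9/7).


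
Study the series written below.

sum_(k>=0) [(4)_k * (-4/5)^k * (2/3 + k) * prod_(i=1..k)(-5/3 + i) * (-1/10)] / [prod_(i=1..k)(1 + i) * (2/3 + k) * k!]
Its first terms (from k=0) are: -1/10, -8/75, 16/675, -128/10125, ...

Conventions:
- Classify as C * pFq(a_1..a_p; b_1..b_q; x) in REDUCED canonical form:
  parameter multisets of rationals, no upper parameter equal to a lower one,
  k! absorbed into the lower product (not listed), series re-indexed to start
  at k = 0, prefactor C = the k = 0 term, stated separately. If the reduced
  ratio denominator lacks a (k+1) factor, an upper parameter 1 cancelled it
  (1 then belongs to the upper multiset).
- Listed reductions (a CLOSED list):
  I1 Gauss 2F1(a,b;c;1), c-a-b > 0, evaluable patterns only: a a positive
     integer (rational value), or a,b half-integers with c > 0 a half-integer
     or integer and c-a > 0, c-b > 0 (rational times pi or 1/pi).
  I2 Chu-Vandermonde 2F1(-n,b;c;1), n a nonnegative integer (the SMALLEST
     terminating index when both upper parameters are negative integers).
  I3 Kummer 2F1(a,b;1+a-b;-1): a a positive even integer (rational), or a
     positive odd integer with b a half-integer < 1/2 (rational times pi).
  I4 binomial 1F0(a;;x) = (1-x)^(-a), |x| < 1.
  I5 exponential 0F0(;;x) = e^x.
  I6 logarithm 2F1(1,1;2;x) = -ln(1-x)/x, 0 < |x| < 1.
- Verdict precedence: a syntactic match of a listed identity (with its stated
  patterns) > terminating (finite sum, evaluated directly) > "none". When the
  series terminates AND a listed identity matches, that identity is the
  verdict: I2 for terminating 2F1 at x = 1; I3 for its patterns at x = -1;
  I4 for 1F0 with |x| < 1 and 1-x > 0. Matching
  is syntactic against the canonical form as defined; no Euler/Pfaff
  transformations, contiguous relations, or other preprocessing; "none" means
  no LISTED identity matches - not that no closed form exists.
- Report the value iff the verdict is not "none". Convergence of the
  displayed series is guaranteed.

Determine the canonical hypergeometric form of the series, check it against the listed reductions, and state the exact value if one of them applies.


At argument -4/5: a 2F1 with upper {-2/3, 4}, lower {2}, scaled by C = -1/10. Verdict: none. Every listed pattern misses the 2F1 form at -4/5, upper {-2/3, 4}.

Key observation: t_0 being -1/10, the running product (C = -1/10, x = -4/5) telescopes to a rising factorial.
Term ratio: r(k) = (-4/5) * (k-2/3) (k+4) / [(k+2) (k+1)] - poly over poly, x = (-4/5) from leading terms; C = -1/10 at k = 0.
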